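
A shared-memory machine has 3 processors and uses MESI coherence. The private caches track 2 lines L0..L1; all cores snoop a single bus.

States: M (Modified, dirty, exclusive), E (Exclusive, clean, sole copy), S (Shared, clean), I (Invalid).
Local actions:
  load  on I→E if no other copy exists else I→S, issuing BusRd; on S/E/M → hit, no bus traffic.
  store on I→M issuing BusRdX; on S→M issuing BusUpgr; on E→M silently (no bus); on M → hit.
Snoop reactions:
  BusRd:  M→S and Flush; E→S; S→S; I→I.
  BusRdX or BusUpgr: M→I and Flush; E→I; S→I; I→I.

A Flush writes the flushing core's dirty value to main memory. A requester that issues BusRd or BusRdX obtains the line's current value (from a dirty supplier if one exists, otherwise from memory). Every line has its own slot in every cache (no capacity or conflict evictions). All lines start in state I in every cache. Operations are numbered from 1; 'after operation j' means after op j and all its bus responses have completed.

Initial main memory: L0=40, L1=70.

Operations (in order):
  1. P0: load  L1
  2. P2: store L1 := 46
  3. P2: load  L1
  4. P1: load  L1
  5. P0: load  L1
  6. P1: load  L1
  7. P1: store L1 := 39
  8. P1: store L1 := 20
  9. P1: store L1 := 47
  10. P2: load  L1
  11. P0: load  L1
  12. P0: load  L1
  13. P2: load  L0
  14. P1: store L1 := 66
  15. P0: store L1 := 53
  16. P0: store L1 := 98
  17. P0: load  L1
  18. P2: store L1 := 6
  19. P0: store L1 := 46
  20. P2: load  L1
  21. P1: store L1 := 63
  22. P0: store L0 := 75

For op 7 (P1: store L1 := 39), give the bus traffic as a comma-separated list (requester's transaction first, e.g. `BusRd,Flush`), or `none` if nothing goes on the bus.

bus = BusUpgr

[1] P0: load  L1 | P0:E(70), P1:I, P2:I | bus: BusRd
[2] P2: store L1 := 46 | P0:I, P1:I, P2:M(46) | bus: BusRdX
[3] P2: load  L1 | P0:I, P1:I, P2:M(46) | bus: none
[4] P1: load  L1 | P0:I, P1:S(46), P2:S(46) | bus: BusRd,Flush
[5] P0: load  L1 | P0:S(46), P1:S(46), P2:S(46) | bus: BusRd
[6] P1: load  L1 | P0:S(46), P1:S(46), P2:S(46) | bus: none
[7] P1: store L1 := 39 | P0:I, P1:M(39), P2:I | bus: BusUpgr
[8] P1: store L1 := 20 | P0:I, P1:M(20), P2:I | bus: none
[9] P1: store L1 := 47 | P0:I, P1:M(47), P2:I | bus: none
[10] P2: load  L1 | P0:I, P1:S(47), P2:S(47) | bus: BusRd,Flush
[11] P0: load  L1 | P0:S(47), P1:S(47), P2:S(47) | bus: BusRd
[12] P0: load  L1 | P0:S(47), P1:S(47), P2:S(47) | bus: none
[13] P2: load  L0 | P0:I, P1:I, P2:E(40) | bus: BusRd
[14] P1: store L1 := 66 | P0:I, P1:M(66), P2:I | bus: BusUpgr
[15] P0: store L1 := 53 | P0:M(53), P1:I, P2:I | bus: BusRdX,Flush
[16] P0: store L1 := 98 | P0:M(98), P1:I, P2:I | bus: none
[17] P0: load  L1 | P0:M(98), P1:I, P2:I | bus: none
[18] P2: store L1 := 6 | P0:I, P1:I, P2:M(6) | bus: BusRdX,Flush
[19] P0: store L1 := 46 | P0:M(46), P1:I, P2:I | bus: BusRdX,Flush
[20] P2: load  L1 | P0:S(46), P1:I, P2:S(46) | bus: BusRd,Flush
[21] P1: store L1 := 63 | P0:I, P1:M(63), P2:I | bus: BusRdX
[22] P0: store L0 := 75 | P0:M(75), P1:I, P2:I | bus: BusRdX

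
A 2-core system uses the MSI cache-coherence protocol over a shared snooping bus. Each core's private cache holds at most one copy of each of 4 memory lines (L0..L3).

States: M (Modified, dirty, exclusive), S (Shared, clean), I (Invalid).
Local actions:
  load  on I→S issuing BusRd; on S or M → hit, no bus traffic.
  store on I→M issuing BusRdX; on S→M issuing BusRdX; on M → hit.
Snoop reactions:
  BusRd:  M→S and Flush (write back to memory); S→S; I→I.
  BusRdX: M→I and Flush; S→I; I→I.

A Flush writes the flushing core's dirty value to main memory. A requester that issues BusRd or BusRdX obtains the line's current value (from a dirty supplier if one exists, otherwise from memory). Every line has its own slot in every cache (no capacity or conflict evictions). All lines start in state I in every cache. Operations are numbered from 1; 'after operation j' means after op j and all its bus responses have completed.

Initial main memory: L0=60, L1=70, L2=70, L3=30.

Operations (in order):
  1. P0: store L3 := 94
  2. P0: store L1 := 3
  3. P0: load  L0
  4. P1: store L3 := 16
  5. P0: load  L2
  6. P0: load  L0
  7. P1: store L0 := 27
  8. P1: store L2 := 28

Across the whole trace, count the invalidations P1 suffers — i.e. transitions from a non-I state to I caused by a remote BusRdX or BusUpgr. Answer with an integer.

step 1: P0: store L3 := 94  ⟶  MI  (L3)  txn=BusRdX  M[L3]=30
step 2: P0: store L1 := 3  ⟶  MI  (L1)  txn=BusRdX  M[L1]=70
step 3: P0: load  L0  ⟶  SI  (L0)  txn=BusRd  M[L0]=60
step 4: P1: store L3 := 16  ⟶  IM  (L3)  txn=BusRdX+Flush  M[L3]=94
step 5: P0: load  L2  ⟶  SI  (L2)  txn=BusRd  M[L2]=70
step 6: P0: load  L0  ⟶  SI  (L0)  txn=∅  M[L0]=60
step 7: P1: store L0 := 27  ⟶  IM  (L0)  txn=BusRdX  M[L0]=60
step 8: P1: store L2 := 28  ⟶  IM  (L2)  txn=BusRdX  M[L2]=70

invalidations = 0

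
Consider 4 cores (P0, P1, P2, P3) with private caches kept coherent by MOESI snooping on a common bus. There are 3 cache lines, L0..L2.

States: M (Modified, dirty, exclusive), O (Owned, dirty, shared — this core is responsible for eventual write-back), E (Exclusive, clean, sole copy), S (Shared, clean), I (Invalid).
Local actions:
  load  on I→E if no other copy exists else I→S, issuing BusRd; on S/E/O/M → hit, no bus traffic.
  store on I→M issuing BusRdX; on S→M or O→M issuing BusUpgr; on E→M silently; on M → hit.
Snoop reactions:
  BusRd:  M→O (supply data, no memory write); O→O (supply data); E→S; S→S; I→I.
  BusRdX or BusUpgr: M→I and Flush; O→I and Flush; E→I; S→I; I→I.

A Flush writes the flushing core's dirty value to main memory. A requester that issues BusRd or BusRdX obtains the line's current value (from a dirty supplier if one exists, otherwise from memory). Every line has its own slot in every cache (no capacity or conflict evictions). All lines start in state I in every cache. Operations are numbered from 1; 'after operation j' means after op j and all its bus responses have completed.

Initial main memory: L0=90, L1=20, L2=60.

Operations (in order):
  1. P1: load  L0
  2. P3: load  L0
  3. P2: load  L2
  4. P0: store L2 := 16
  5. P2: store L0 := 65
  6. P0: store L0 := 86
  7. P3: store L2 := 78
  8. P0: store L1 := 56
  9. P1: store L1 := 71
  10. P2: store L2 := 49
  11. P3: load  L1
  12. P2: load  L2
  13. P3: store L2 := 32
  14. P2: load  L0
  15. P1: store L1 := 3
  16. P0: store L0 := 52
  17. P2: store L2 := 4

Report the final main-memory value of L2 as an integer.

1. P1: load  L0  bus=[BusRd]  L0: P0=I P1=E P2=I P3=I  mem[L0]=90
2. P3: load  L0  bus=[BusRd]  L0: P0=I P1=S P2=I P3=S  mem[L0]=90
3. P2: load  L2  bus=[BusRd]  L2: P0=I P1=I P2=E P3=I  mem[L2]=60
4. P0: store L2 := 16  bus=[BusRdX]  L2: P0=M P1=I P2=I P3=I  mem[L2]=60
5. P2: store L0 := 65  bus=[BusRdX]  L0: P0=I P1=I P2=M P3=I  mem[L0]=90
6. P0: store L0 := 86  bus=[BusRdX,Flush]  L0: P0=M P1=I P2=I P3=I  mem[L0]=65
7. P3: store L2 := 78  bus=[BusRdX,Flush]  L2: P0=I P1=I P2=I P3=M  mem[L2]=16
8. P0: store L1 := 56  bus=[BusRdX]  L1: P0=M P1=I P2=I P3=I  mem[L1]=20
9. P1: store L1 := 71  bus=[BusRdX,Flush]  L1: P0=I P1=M P2=I P3=I  mem[L1]=56
10. P2: store L2 := 49  bus=[BusRdX,Flush]  L2: P0=I P1=I P2=M P3=I  mem[L2]=78
11. P3: load  L1  bus=[BusRd]  L1: P0=I P1=O P2=I P3=S  mem[L1]=56
12. P2: load  L2  bus=[-]  L2: P0=I P1=I P2=M P3=I  mem[L2]=78
13. P3: store L2 := 32  bus=[BusRdX,Flush]  L2: P0=I P1=I P2=I P3=M  mem[L2]=49
14. P2: load  L0  bus=[BusRd]  L0: P0=O P1=I P2=S P3=I  mem[L0]=65
15. P1: store L1 := 3  bus=[BusUpgr]  L1: P0=I P1=M P2=I P3=I  mem[L1]=56
16. P0: store L0 := 52  bus=[BusUpgr]  L0: P0=M P1=I P2=I P3=I  mem[L0]=65
17. P2: store L2 := 4  bus=[BusRdX,Flush]  L2: P0=I P1=I P2=M P3=I  mem[L2]=32

memory[L2] = 32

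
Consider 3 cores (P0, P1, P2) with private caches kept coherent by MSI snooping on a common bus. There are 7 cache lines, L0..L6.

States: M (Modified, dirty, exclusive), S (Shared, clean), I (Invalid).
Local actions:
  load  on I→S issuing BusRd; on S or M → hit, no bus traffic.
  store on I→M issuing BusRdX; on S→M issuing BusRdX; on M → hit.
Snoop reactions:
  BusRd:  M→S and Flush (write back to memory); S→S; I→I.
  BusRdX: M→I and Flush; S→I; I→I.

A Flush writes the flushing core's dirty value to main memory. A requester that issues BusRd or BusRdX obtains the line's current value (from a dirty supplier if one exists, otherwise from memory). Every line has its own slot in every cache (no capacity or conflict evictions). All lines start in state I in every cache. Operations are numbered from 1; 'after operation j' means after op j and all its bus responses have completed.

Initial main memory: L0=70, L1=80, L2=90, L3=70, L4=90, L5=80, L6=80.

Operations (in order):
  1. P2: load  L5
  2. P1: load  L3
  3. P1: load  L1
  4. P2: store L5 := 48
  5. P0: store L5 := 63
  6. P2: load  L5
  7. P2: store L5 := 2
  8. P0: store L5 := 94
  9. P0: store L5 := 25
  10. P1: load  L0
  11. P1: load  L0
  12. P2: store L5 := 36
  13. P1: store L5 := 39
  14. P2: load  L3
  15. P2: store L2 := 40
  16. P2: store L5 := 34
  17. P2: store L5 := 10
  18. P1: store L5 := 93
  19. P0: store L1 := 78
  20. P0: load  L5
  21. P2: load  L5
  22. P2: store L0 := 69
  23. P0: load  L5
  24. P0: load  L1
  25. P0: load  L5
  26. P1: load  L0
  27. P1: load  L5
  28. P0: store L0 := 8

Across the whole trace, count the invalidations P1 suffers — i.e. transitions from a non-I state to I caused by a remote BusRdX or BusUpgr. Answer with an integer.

invalidations = 4

1. P2: load  L5  bus=[BusRd]  L5: P0=I P1=I P2=S  mem[L5]=80
2. P1: load  L3  bus=[BusRd]  L3: P0=I P1=S P2=I  mem[L3]=70
3. P1: load  L1  bus=[BusRd]  L1: P0=I P1=S P2=I  mem[L1]=80
4. P2: store L5 := 48  bus=[BusRdX]  L5: P0=I P1=I P2=M  mem[L5]=80
5. P0: store L5 := 63  bus=[BusRdX,Flush]  L5: P0=M P1=I P2=I  mem[L5]=48
6. P2: load  L5  bus=[BusRd,Flush]  L5: P0=S P1=I P2=S  mem[L5]=63
7. P2: store L5 := 2  bus=[BusRdX]  L5: P0=I P1=I P2=M  mem[L5]=63
8. P0: store L5 := 94  bus=[BusRdX,Flush]  L5: P0=M P1=I P2=I  mem[L5]=2
9. P0: store L5 := 25  bus=[-]  L5: P0=M P1=I P2=I  mem[L5]=2
10. P1: load  L0  bus=[BusRd]  L0: P0=I P1=S P2=I  mem[L0]=70
11. P1: load  L0  bus=[-]  L0: P0=I P1=S P2=I  mem[L0]=70
12. P2: store L5 := 36  bus=[BusRdX,Flush]  L5: P0=I P1=I P2=M  mem[L5]=25
13. P1: store L5 := 39  bus=[BusRdX,Flush]  L5: P0=I P1=M P2=I  mem[L5]=36
14. P2: load  L3  bus=[BusRd]  L3: P0=I P1=S P2=S  mem[L3]=70
15. P2: store L2 := 40  bus=[BusRdX]  L2: P0=I P1=I P2=M  mem[L2]=90
16. P2: store L5 := 34  bus=[BusRdX,Flush]  L5: P0=I P1=I P2=M  mem[L5]=39
17. P2: store L5 := 10  bus=[-]  L5: P0=I P1=I P2=M  mem[L5]=39
18. P1: store L5 := 93  bus=[BusRdX,Flush]  L5: P0=I P1=M P2=I  mem[L5]=10
19. P0: store L1 := 78  bus=[BusRdX]  L1: P0=M P1=I P2=I  mem[L1]=80
20. P0: load  L5  bus=[BusRd,Flush]  L5: P0=S P1=S P2=I  mem[L5]=93
21. P2: load  L5  bus=[BusRd]  L5: P0=S P1=S P2=S  mem[L5]=93
22. P2: store L0 := 69  bus=[BusRdX]  L0: P0=I P1=I P2=M  mem[L0]=70
23. P0: load  L5  bus=[-]  L5: P0=S P1=S P2=S  mem[L5]=93
24. P0: load  L1  bus=[-]  L1: P0=M P1=I P2=I  mem[L1]=80
25. P0: load  L5  bus=[-]  L5: P0=S P1=S P2=S  mem[L5]=93
26. P1: load  L0  bus=[BusRd,Flush]  L0: P0=I P1=S P2=S  mem[L0]=69
27. P1: load  L5  bus=[-]  L5: P0=S P1=S P2=S  mem[L5]=93
28. P0: store L0 := 8  bus=[BusRdX]  L0: P0=M P1=I P2=I  mem[L0]=69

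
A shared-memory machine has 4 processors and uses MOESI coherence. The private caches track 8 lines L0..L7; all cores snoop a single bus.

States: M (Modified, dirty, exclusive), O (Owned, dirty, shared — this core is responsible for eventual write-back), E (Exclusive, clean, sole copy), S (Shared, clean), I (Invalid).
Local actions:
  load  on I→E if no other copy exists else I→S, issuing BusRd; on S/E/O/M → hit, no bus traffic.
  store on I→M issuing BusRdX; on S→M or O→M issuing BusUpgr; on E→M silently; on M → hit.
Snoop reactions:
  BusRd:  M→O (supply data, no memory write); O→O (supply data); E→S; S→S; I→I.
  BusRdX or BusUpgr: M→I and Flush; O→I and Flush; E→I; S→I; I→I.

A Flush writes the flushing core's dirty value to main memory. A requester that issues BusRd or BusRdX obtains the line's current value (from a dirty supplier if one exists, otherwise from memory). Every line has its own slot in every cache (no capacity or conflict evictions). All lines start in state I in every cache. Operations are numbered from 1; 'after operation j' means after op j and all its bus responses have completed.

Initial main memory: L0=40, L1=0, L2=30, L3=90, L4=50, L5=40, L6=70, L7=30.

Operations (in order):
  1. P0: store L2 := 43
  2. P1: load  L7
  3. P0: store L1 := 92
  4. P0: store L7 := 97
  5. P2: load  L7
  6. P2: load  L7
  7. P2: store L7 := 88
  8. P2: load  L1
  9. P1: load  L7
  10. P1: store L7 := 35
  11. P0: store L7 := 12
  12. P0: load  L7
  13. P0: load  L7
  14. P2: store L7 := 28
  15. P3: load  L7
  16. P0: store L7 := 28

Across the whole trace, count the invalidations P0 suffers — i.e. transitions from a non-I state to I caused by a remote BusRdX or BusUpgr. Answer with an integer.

invalidations = 2

  op1 P0: store L2 := 43 → M/I/I/I on L2; bus BusRdX; mem=30
  op2 P1: load  L7 → I/E/I/I on L7; bus BusRd; mem=30
  op3 P0: store L1 := 92 → M/I/I/I on L1; bus BusRdX; mem=0
  op4 P0: store L7 := 97 → M/I/I/I on L7; bus BusRdX; mem=30
  op5 P2: load  L7 → O/I/S/I on L7; bus BusRd; mem=30
  op6 P2: load  L7 → O/I/S/I on L7; bus (none); mem=30
  op7 P2: store L7 := 88 → I/I/M/I on L7; bus BusUpgr Flush; mem=97
  op8 P2: load  L1 → O/I/S/I on L1; bus BusRd; mem=0
  op9 P1: load  L7 → I/S/O/I on L7; bus BusRd; mem=97
  op10 P1: store L7 := 35 → I/M/I/I on L7; bus BusUpgr Flush; mem=88
  op11 P0: store L7 := 12 → M/I/I/I on L7; bus BusRdX Flush; mem=35
  op12 P0: load  L7 → M/I/I/I on L7; bus (none); mem=35
  op13 P0: load  L7 → M/I/I/I on L7; bus (none); mem=35
  op14 P2: store L7 := 28 → I/I/M/I on L7; bus BusRdX Flush; mem=12
  op15 P3: load  L7 → I/I/O/S on L7; bus BusRd; mem=12
  op16 P0: store L7 := 28 → M/I/I/I on L7; bus BusRdX Flush; mem=28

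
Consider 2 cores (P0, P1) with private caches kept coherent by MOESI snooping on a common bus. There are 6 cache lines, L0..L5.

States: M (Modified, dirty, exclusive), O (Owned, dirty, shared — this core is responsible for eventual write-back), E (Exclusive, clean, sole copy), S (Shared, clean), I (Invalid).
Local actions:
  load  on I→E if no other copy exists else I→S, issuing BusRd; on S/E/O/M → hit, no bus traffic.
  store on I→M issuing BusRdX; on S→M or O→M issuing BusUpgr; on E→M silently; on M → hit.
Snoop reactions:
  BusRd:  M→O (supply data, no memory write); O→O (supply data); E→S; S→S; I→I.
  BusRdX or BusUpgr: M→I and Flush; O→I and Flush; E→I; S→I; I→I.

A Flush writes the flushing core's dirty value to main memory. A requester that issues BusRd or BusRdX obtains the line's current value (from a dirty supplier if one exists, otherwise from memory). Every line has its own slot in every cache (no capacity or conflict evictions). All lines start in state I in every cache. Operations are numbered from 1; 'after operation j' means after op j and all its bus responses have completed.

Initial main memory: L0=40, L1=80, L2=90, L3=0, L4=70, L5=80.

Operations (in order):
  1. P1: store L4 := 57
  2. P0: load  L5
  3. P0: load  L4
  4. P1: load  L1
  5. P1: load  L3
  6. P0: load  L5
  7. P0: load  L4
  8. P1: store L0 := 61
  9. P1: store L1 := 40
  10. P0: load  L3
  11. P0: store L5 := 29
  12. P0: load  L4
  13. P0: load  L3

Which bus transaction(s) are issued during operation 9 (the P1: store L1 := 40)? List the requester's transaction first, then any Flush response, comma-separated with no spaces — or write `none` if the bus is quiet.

bus = none

step 1: P1: store L4 := 57  ⟶  IM  (L4)  txn=BusRdX  M[L4]=70
step 2: P0: load  L5  ⟶  EI  (L5)  txn=BusRd  M[L5]=80
step 3: P0: load  L4  ⟶  SO  (L4)  txn=BusRd  M[L4]=70
step 4: P1: load  L1  ⟶  IE  (L1)  txn=BusRd  M[L1]=80
step 5: P1: load  L3  ⟶  IE  (L3)  txn=BusRd  M[L3]=0
step 6: P0: load  L5  ⟶  EI  (L5)  txn=∅  M[L5]=80
step 7: P0: load  L4  ⟶  SO  (L4)  txn=∅  M[L4]=70
step 8: P1: store L0 := 61  ⟶  IM  (L0)  txn=BusRdX  M[L0]=40
step 9: P1: store L1 := 40  ⟶  IM  (L1)  txn=∅  M[L1]=80
step 10: P0: load  L3  ⟶  SS  (L3)  txn=BusRd  M[L3]=0
step 11: P0: store L5 := 29  ⟶  MI  (L5)  txn=∅  M[L5]=80
step 12: P0: load  L4  ⟶  SO  (L4)  txn=∅  M[L4]=70
step 13: P0: load  L3  ⟶  SS  (L3)  txn=∅  M[L3]=0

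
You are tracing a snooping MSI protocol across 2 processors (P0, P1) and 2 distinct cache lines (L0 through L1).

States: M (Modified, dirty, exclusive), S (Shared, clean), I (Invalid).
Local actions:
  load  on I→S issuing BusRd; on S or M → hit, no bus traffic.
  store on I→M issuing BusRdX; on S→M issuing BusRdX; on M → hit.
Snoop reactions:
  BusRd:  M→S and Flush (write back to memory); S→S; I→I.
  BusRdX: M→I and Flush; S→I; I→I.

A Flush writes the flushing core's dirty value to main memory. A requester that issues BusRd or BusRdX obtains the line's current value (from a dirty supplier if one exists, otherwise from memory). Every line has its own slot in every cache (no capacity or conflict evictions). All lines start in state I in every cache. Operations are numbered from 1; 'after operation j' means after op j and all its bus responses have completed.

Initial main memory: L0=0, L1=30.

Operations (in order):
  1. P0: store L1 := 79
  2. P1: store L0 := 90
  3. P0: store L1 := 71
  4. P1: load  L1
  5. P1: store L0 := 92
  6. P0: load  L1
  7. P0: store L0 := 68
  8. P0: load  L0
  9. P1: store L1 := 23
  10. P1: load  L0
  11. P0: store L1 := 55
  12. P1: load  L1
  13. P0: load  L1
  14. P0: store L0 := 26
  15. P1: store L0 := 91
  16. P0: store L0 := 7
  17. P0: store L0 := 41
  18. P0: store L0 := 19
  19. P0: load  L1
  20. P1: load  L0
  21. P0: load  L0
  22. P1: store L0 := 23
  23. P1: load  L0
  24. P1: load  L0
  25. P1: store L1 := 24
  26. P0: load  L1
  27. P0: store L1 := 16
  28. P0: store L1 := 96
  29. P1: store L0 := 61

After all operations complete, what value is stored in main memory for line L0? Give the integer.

[1] P0: store L1 := 79 | P0:M(79), P1:I | bus: BusRdX
[2] P1: store L0 := 90 | P0:I, P1:M(90) | bus: BusRdX
[3] P0: store L1 := 71 | P0:M(71), P1:I | bus: none
[4] P1: load  L1 | P0:S(71), P1:S(71) | bus: BusRd,Flush
[5] P1: store L0 := 92 | P0:I, P1:M(92) | bus: none
[6] P0: load  L1 | P0:S(71), P1:S(71) | bus: none
[7] P0: store L0 := 68 | P0:M(68), P1:I | bus: BusRdX,Flush
[8] P0: load  L0 | P0:M(68), P1:I | bus: none
[9] P1: store L1 := 23 | P0:I, P1:M(23) | bus: BusRdX
[10] P1: load  L0 | P0:S(68), P1:S(68) | bus: BusRd,Flush
[11] P0: store L1 := 55 | P0:M(55), P1:I | bus: BusRdX,Flush
[12] P1: load  L1 | P0:S(55), P1:S(55) | bus: BusRd,Flush
[13] P0: load  L1 | P0:S(55), P1:S(55) | bus: none
[14] P0: store L0 := 26 | P0:M(26), P1:I | bus: BusRdX
[15] P1: store L0 := 91 | P0:I, P1:M(91) | bus: BusRdX,Flush
[16] P0: store L0 := 7 | P0:M(7), P1:I | bus: BusRdX,Flush
[17] P0: store L0 := 41 | P0:M(41), P1:I | bus: none
[18] P0: store L0 := 19 | P0:M(19), P1:I | bus: none
[19] P0: load  L1 | P0:S(55), P1:S(55) | bus: none
[20] P1: load  L0 | P0:S(19), P1:S(19) | bus: BusRd,Flush
[21] P0: load  L0 | P0:S(19), P1:S(19) | bus: none
[22] P1: store L0 := 23 | P0:I, P1:M(23) | bus: BusRdX
[23] P1: load  L0 | P0:I, P1:M(23) | bus: none
[24] P1: load  L0 | P0:I, P1:M(23) | bus: none
[25] P1: store L1 := 24 | P0:I, P1:M(24) | bus: BusRdX
[26] P0: load  L1 | P0:S(24), P1:S(24) | bus: BusRd,Flush
[27] P0: store L1 := 16 | P0:M(16), P1:I | bus: BusRdX
[28] P0: store L1 := 96 | P0:M(96), P1:I | bus: none
[29] P1: store L0 := 61 | P0:I, P1:M(61) | bus: none

memory[L0] = 19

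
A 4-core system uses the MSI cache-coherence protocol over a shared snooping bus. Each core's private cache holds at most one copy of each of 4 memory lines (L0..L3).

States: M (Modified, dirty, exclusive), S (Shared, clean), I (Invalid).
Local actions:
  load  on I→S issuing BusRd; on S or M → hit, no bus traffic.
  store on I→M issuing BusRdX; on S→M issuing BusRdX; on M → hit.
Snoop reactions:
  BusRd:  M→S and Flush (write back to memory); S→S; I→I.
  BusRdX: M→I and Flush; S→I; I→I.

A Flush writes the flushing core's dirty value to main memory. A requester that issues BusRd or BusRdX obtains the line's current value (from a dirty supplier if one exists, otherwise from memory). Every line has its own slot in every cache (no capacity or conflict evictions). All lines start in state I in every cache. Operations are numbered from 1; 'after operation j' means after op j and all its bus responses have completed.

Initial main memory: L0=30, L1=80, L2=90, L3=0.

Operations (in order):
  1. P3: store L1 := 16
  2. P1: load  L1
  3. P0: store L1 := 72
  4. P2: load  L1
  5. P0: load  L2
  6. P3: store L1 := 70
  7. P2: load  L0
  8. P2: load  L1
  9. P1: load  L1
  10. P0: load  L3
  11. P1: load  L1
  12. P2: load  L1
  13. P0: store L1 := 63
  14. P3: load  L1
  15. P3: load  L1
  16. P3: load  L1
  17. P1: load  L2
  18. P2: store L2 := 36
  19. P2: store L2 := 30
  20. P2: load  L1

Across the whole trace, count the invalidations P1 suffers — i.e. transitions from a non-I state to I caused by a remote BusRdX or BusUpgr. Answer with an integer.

invalidations = 3

  op1 P3: store L1 := 16 → I/I/I/M on L1; bus BusRdX; mem=80
  op2 P1: load  L1 → I/S/I/S on L1; bus BusRd Flush; mem=16
  op3 P0: store L1 := 72 → M/I/I/I on L1; bus BusRdX; mem=16
  op4 P2: load  L1 → S/I/S/I on L1; bus BusRd Flush; mem=72
  op5 P0: load  L2 → S/I/I/I on L2; bus BusRd; mem=90
  op6 P3: store L1 := 70 → I/I/I/M on L1; bus BusRdX; mem=72
  op7 P2: load  L0 → I/I/S/I on L0; bus BusRd; mem=30
  op8 P2: load  L1 → I/I/S/S on L1; bus BusRd Flush; mem=70
  op9 P1: load  L1 → I/S/S/S on L1; bus BusRd; mem=70
  op10 P0: load  L3 → S/I/I/I on L3; bus BusRd; mem=0
  op11 P1: load  L1 → I/S/S/S on L1; bus (none); mem=70
  op12 P2: load  L1 → I/S/S/S on L1; bus (none); mem=70
  op13 P0: store L1 := 63 → M/I/I/I on L1; bus BusRdX; mem=70
  op14 P3: load  L1 → S/I/I/S on L1; bus BusRd Flush; mem=63
  op15 P3: load  L1 → S/I/I/S on L1; bus (none); mem=63
  op16 P3: load  L1 → S/I/I/S on L1; bus (none); mem=63
  op17 P1: load  L2 → S/S/I/I on L2; bus BusRd; mem=90
  op18 P2: store L2 := 36 → I/I/M/I on L2; bus BusRdX; mem=90
  op19 P2: store L2 := 30 → I/I/M/I on L2; bus (none); mem=90
  op20 P2: load  L1 → S/I/S/S on L1; bus BusRd; mem=63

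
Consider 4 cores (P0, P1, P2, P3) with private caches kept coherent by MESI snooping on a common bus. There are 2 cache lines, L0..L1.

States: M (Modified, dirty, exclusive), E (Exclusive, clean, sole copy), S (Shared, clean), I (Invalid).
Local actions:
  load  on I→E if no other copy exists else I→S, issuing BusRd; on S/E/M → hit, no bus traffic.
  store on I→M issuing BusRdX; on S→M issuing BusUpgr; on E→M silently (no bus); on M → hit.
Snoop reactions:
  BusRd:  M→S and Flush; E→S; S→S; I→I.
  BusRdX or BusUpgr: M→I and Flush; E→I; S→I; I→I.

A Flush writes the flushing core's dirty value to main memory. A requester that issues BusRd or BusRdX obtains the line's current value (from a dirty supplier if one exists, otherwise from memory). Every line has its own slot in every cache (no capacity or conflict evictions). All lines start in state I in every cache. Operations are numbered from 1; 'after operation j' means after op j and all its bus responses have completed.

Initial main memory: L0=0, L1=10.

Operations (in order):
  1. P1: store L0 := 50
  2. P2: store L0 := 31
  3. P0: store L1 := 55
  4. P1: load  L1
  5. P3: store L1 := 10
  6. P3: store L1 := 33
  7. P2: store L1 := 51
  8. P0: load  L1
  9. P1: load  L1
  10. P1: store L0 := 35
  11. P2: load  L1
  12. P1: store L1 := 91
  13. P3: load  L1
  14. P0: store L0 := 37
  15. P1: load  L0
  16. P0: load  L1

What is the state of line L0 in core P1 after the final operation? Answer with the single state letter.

state = S

step 1: P1: store L0 := 50  ⟶  IMII  (L0)  txn=BusRdX  M[L0]=0
step 2: P2: store L0 := 31  ⟶  IIMI  (L0)  txn=BusRdX+Flush  M[L0]=50
step 3: P0: store L1 := 55  ⟶  MIII  (L1)  txn=BusRdX  M[L1]=10
step 4: P1: load  L1  ⟶  SSII  (L1)  txn=BusRd+Flush  M[L1]=55
step 5: P3: store L1 := 10  ⟶  IIIM  (L1)  txn=BusRdX  M[L1]=55
step 6: P3: store L1 := 33  ⟶  IIIM  (L1)  txn=∅  M[L1]=55
step 7: P2: store L1 := 51  ⟶  IIMI  (L1)  txn=BusRdX+Flush  M[L1]=33
step 8: P0: load  L1  ⟶  SISI  (L1)  txn=BusRd+Flush  M[L1]=51
step 9: P1: load  L1  ⟶  SSSI  (L1)  txn=BusRd  M[L1]=51
step 10: P1: store L0 := 35  ⟶  IMII  (L0)  txn=BusRdX+Flush  M[L0]=31
step 11: P2: load  L1  ⟶  SSSI  (L1)  txn=∅  M[L1]=51
step 12: P1: store L1 := 91  ⟶  IMII  (L1)  txn=BusUpgr  M[L1]=51
step 13: P3: load  L1  ⟶  ISIS  (L1)  txn=BusRd+Flush  M[L1]=91
step 14: P0: store L0 := 37  ⟶  MIII  (L0)  txn=BusRdX+Flush  M[L0]=35
step 15: P1: load  L0  ⟶  SSII  (L0)  txn=BusRd+Flush  M[L0]=37
step 16: P0: load  L1  ⟶  SSIS  (L1)  txn=BusRd  M[L1]=91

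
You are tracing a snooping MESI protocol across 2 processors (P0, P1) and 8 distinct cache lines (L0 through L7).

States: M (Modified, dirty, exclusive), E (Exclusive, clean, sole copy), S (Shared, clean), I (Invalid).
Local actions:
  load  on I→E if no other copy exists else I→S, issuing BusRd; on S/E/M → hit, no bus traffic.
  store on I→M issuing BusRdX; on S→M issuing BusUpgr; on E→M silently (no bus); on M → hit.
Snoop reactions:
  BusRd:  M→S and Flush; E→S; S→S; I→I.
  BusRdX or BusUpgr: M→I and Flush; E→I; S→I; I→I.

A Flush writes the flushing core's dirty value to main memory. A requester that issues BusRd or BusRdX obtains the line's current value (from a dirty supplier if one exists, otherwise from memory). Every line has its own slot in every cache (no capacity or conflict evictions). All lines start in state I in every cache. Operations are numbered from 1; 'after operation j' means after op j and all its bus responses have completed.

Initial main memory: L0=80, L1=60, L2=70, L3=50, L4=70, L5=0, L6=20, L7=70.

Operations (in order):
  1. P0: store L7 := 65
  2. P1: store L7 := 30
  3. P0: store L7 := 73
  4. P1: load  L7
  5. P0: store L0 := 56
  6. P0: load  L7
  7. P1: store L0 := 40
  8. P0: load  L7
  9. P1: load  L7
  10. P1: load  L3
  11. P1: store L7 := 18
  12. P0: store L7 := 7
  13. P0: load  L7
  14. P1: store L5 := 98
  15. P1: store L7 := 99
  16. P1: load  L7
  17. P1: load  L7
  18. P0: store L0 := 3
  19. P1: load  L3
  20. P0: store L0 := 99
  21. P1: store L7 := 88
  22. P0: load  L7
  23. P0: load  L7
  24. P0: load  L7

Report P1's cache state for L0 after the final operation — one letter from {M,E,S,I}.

  op1 P0: store L7 := 65 → M/I on L7; bus BusRdX; mem=70
  op2 P1: store L7 := 30 → I/M on L7; bus BusRdX Flush; mem=65
  op3 P0: store L7 := 73 → M/I on L7; bus BusRdX Flush; mem=30
  op4 P1: load  L7 → S/S on L7; bus BusRd Flush; mem=73
  op5 P0: store L0 := 56 → M/I on L0; bus BusRdX; mem=80
  op6 P0: load  L7 → S/S on L7; bus (none); mem=73
  op7 P1: store L0 := 40 → I/M on L0; bus BusRdX Flush; mem=56
  op8 P0: load  L7 → S/S on L7; bus (none); mem=73
  op9 P1: load  L7 → S/S on L7; bus (none); mem=73
  op10 P1: load  L3 → I/E on L3; bus BusRd; mem=50
  op11 P1: store L7 := 18 → I/M on L7; bus BusUpgr; mem=73
  op12 P0: store L7 := 7 → M/I on L7; bus BusRdX Flush; mem=18
  op13 P0: load  L7 → M/I on L7; bus (none); mem=18
  op14 P1: store L5 := 98 → I/M on L5; bus BusRdX; mem=0
  op15 P1: store L7 := 99 → I/M on L7; bus BusRdX Flush; mem=7
  op16 P1: load  L7 → I/M on L7; bus (none); mem=7
  op17 P1: load  L7 → I/M on L7; bus (none); mem=7
  op18 P0: store L0 := 3 → M/I on L0; bus BusRdX Flush; mem=40
  op19 P1: load  L3 → I/E on L3; bus (none); mem=50
  op20 P0: store L0 := 99 → M/I on L0; bus (none); mem=40
  op21 P1: store L7 := 88 → I/M on L7; bus (none); mem=7
  op22 P0: load  L7 → S/S on L7; bus BusRd Flush; mem=88
  op23 P0: load  L7 → S/S on L7; bus (none); mem=88
  op24 P0: load  L7 → S/S on L7; bus (none); mem=88

state = I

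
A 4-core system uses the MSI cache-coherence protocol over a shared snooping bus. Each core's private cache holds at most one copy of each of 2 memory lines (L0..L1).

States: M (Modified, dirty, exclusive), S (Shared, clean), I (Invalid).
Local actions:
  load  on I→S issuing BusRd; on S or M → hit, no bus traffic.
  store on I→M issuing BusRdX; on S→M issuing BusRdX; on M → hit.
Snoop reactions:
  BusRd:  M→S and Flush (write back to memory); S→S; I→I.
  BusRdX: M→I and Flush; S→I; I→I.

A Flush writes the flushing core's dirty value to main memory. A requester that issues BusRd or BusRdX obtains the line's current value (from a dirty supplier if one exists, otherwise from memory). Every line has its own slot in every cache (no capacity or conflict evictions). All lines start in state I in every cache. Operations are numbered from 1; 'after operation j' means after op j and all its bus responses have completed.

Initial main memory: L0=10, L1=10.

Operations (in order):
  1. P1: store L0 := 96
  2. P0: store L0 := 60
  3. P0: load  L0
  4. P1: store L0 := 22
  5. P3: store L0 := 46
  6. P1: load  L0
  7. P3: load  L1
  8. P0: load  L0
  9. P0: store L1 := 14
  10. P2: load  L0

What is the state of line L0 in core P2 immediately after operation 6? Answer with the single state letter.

1. P1: store L0 := 96  bus=[BusRdX]  L0: P0=I P1=M P2=I P3=I  mem[L0]=10
2. P0: store L0 := 60  bus=[BusRdX,Flush]  L0: P0=M P1=I P2=I P3=I  mem[L0]=96
3. P0: load  L0  bus=[-]  L0: P0=M P1=I P2=I P3=I  mem[L0]=96
4. P1: store L0 := 22  bus=[BusRdX,Flush]  L0: P0=I P1=M P2=I P3=I  mem[L0]=60
5. P3: store L0 := 46  bus=[BusRdX,Flush]  L0: P0=I P1=I P2=I P3=M  mem[L0]=22
6. P1: load  L0  bus=[BusRd,Flush]  L0: P0=I P1=S P2=I P3=S  mem[L0]=46
7. P3: load  L1  bus=[BusRd]  L1: P0=I P1=I P2=I P3=S  mem[L1]=10
8. P0: load  L0  bus=[BusRd]  L0: P0=S P1=S P2=I P3=S  mem[L0]=46
9. P0: store L1 := 14  bus=[BusRdX]  L1: P0=M P1=I P2=I P3=I  mem[L1]=10
10. P2: load  L0  bus=[BusRd]  L0: P0=S P1=S P2=S P3=S  mem[L0]=46

state = I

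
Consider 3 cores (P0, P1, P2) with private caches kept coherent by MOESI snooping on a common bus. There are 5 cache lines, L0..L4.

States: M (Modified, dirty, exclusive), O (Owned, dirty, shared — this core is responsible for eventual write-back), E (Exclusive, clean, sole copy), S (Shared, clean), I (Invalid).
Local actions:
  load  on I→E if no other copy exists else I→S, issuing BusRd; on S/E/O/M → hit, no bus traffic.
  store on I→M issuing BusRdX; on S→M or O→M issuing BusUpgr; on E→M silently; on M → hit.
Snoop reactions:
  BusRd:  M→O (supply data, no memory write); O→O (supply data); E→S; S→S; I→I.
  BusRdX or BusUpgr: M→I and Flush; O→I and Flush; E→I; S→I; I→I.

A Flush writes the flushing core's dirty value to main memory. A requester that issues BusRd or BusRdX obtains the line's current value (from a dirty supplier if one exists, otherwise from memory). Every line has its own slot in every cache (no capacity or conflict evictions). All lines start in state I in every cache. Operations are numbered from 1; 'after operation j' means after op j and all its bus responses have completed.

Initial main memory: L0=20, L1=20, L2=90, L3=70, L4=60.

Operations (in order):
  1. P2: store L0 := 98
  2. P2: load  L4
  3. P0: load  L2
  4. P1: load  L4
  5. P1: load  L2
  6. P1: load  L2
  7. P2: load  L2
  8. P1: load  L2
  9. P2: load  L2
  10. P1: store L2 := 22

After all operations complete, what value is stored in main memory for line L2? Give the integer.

memory[L2] = 90

[1] P2: store L0 := 98 | P0:I, P1:I, P2:M(98) | bus: BusRdX
[2] P2: load  L4 | P0:I, P1:I, P2:E(60) | bus: BusRd
[3] P0: load  L2 | P0:E(90), P1:I, P2:I | bus: BusRd
[4] P1: load  L4 | P0:I, P1:S(60), P2:S(60) | bus: BusRd
[5] P1: load  L2 | P0:S(90), P1:S(90), P2:I | bus: BusRd
[6] P1: load  L2 | P0:S(90), P1:S(90), P2:I | bus: none
[7] P2: load  L2 | P0:S(90), P1:S(90), P2:S(90) | bus: BusRd
[8] P1: load  L2 | P0:S(90), P1:S(90), P2:S(90) | bus: none
[9] P2: load  L2 | P0:S(90), P1:S(90), P2:S(90) | bus: none
[10] P1: store L2 := 22 | P0:I, P1:M(22), P2:I | bus: BusUpgr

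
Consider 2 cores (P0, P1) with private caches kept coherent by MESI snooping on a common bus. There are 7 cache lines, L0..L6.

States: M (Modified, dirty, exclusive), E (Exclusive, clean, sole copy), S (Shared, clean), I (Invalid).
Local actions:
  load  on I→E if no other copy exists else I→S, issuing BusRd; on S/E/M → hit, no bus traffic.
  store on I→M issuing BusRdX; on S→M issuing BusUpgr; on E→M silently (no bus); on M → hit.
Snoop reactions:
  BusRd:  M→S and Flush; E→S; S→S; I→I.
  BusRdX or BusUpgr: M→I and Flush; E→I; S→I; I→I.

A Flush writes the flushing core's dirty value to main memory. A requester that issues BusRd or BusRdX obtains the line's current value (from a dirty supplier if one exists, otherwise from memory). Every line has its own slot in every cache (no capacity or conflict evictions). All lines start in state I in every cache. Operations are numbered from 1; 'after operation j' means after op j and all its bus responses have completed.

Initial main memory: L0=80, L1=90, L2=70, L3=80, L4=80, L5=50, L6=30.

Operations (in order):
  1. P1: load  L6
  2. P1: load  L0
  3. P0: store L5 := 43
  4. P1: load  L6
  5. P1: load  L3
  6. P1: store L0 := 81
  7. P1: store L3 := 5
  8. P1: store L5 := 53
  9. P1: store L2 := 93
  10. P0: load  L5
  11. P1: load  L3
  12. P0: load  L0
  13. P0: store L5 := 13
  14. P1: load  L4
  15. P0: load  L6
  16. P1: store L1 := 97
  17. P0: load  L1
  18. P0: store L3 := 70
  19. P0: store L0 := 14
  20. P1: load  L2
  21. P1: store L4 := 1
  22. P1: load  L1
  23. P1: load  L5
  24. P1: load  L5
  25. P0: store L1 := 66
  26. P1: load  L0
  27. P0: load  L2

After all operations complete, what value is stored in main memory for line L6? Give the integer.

  op1 P1: load  L6 → I/E on L6; bus BusRd; mem=30
  op2 P1: load  L0 → I/E on L0; bus BusRd; mem=80
  op3 P0: store L5 := 43 → M/I on L5; bus BusRdX; mem=50
  op4 P1: load  L6 → I/E on L6; bus (none); mem=30
  op5 P1: load  L3 → I/E on L3; bus BusRd; mem=80
  op6 P1: store L0 := 81 → I/M on L0; bus (none); mem=80
  op7 P1: store L3 := 5 → I/M on L3; bus (none); mem=80
  op8 P1: store L5 := 53 → I/M on L5; bus BusRdX Flush; mem=43
  op9 P1: store L2 := 93 → I/M on L2; bus BusRdX; mem=70
  op10 P0: load  L5 → S/S on L5; bus BusRd Flush; mem=53
  op11 P1: load  L3 → I/M on L3; bus (none); mem=80
  op12 P0: load  L0 → S/S on L0; bus BusRd Flush; mem=81
  op13 P0: store L5 := 13 → M/I on L5; bus BusUpgr; mem=53
  op14 P1: load  L4 → I/E on L4; bus BusRd; mem=80
  op15 P0: load  L6 → S/S on L6; bus BusRd; mem=30
  op16 P1: store L1 := 97 → I/M on L1; bus BusRdX; mem=90
  op17 P0: load  L1 → S/S on L1; bus BusRd Flush; mem=97
  op18 P0: store L3 := 70 → M/I on L3; bus BusRdX Flush; mem=5
  op19 P0: store L0 := 14 → M/I on L0; bus BusUpgr; mem=81
  op20 P1: load  L2 → I/M on L2; bus (none); mem=70
  op21 P1: store L4 := 1 → I/M on L4; bus (none); mem=80
  op22 P1: load  L1 → S/S on L1; bus (none); mem=97
  op23 P1: load  L5 → S/S on L5; bus BusRd Flush; mem=13
  op24 P1: load  L5 → S/S on L5; bus (none); mem=13
  op25 P0: store L1 := 66 → M/I on L1; bus BusUpgr; mem=97
  op26 P1: load  L0 → S/S on L0; bus BusRd Flush; mem=14
  op27 P0: load  L2 → S/S on L2; bus BusRd Flush; mem=93

memory[L6] = 30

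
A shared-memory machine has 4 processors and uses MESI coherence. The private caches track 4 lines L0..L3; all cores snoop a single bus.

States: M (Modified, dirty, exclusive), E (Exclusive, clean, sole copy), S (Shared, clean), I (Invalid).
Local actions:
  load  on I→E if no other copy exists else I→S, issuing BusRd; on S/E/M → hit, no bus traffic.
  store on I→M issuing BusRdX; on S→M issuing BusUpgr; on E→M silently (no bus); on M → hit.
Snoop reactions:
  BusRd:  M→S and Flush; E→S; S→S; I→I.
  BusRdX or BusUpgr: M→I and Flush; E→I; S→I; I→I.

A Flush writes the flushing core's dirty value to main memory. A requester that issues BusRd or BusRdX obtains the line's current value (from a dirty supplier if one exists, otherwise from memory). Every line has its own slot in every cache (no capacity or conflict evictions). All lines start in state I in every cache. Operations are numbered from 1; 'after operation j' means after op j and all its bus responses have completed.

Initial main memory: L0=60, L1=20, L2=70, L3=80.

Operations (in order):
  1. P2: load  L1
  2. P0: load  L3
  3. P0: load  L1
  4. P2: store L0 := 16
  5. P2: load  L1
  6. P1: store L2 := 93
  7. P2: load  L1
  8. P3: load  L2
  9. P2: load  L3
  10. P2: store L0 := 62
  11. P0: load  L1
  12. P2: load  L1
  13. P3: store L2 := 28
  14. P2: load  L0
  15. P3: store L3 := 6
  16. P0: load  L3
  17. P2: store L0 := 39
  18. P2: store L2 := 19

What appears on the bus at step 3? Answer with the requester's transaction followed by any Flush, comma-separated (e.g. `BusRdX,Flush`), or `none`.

bus = BusRd

step 1: P2: load  L1  ⟶  IIEI  (L1)  txn=BusRd  M[L1]=20
step 2: P0: load  L3  ⟶  EIII  (L3)  txn=BusRd  M[L3]=80
step 3: P0: load  L1  ⟶  SISI  (L1)  txn=BusRd  M[L1]=20
step 4: P2: store L0 := 16  ⟶  IIMI  (L0)  txn=BusRdX  M[L0]=60
step 5: P2: load  L1  ⟶  SISI  (L1)  txn=∅  M[L1]=20
step 6: P1: store L2 := 93  ⟶  IMII  (L2)  txn=BusRdX  M[L2]=70
step 7: P2: load  L1  ⟶  SISI  (L1)  txn=∅  M[L1]=20
step 8: P3: load  L2  ⟶  ISIS  (L2)  txn=BusRd+Flush  M[L2]=93
step 9: P2: load  L3  ⟶  SISI  (L3)  txn=BusRd  M[L3]=80
step 10: P2: store L0 := 62  ⟶  IIMI  (L0)  txn=∅  M[L0]=60
step 11: P0: load  L1  ⟶  SISI  (L1)  txn=∅  M[L1]=20
step 12: P2: load  L1  ⟶  SISI  (L1)  txn=∅  M[L1]=20
step 13: P3: store L2 := 28  ⟶  IIIM  (L2)  txn=BusUpgr  M[L2]=93
step 14: P2: load  L0  ⟶  IIMI  (L0)  txn=∅  M[L0]=60
step 15: P3: store L3 := 6  ⟶  IIIM  (L3)  txn=BusRdX  M[L3]=80
step 16: P0: load  L3  ⟶  SIIS  (L3)  txn=BusRd+Flush  M[L3]=6
step 17: P2: store L0 := 39  ⟶  IIMI  (L0)  txn=∅  M[L0]=60
step 18: P2: store L2 := 19  ⟶  IIMI  (L2)  txn=BusRdX+Flush  M[L2]=28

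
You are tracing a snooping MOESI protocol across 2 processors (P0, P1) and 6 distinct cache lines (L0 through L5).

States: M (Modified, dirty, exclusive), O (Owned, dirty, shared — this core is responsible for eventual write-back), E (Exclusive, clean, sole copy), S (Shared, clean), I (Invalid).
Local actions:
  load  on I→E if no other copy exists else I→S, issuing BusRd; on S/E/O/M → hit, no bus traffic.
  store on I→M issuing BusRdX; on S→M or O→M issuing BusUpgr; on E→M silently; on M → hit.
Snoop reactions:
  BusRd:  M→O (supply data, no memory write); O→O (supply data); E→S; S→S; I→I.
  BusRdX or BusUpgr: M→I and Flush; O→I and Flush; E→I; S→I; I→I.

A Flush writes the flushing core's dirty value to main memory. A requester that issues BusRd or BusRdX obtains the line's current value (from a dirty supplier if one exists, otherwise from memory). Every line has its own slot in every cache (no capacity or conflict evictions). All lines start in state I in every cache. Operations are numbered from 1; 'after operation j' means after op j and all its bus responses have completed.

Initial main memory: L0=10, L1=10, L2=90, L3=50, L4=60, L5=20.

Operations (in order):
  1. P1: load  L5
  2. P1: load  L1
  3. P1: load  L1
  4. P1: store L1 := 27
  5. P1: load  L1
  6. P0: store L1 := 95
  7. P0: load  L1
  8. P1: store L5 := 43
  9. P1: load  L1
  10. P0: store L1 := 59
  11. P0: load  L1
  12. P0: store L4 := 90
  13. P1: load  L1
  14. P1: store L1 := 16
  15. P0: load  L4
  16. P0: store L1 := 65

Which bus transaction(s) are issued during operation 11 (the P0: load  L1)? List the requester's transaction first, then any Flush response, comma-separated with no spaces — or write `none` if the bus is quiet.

[1] P1: load  L5 | P0:I, P1:E(20) | bus: BusRd
[2] P1: load  L1 | P0:I, P1:E(10) | bus: BusRd
[3] P1: load  L1 | P0:I, P1:E(10) | bus: none
[4] P1: store L1 := 27 | P0:I, P1:M(27) | bus: none
[5] P1: load  L1 | P0:I, P1:M(27) | bus: none
[6] P0: store L1 := 95 | P0:M(95), P1:I | bus: BusRdX,Flush
[7] P0: load  L1 | P0:M(95), P1:I | bus: none
[8] P1: store L5 := 43 | P0:I, P1:M(43) | bus: none
[9] P1: load  L1 | P0:O(95), P1:S(95) | bus: BusRd
[10] P0: store L1 := 59 | P0:M(59), P1:I | bus: BusUpgr
[11] P0: load  L1 | P0:M(59), P1:I | bus: none
[12] P0: store L4 := 90 | P0:M(90), P1:I | bus: BusRdX
[13] P1: load  L1 | P0:O(59), P1:S(59) | bus: BusRd
[14] P1: store L1 := 16 | P0:I, P1:M(16) | bus: BusUpgr,Flush
[15] P0: load  L4 | P0:M(90), P1:I | bus: none
[16] P0: store L1 := 65 | P0:M(65), P1:I | bus: BusRdX,Flush

bus = none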